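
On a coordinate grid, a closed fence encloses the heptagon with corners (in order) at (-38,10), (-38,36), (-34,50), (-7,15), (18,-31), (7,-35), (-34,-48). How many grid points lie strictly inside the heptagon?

By the shoelace formula, twice the signed area is |[(-38)·36 − (-38)·10] + [(-38)·50 − (-34)·36] + [(-34)·15 − (-7)·50] + [(-7)·(-31) − 18·15] + [18·(-35) − 7·(-31)] + [7·(-48) − (-34)·(-35)] + [(-34)·10 − (-38)·(-48)]| = 5980, so the area is 2990.
Summing gcd(|Δx|,|Δy|) over the edges gives the boundary count: gcd(0,26) + gcd(4,14) + gcd(27,35) + gcd(25,46) + gcd(11,4) + gcd(41,13) + gcd(4,58) = 26+2+1+1+1+1+2 = 34.
Pick's theorem gives I = A − B/2 + 1 = 2990 − 34/2 + 1 = 2974.

2974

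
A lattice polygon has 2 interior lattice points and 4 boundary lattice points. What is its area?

Pick's theorem states A = I + B/2 − 1, so A = 2 + 4/2 − 1 = 3.

3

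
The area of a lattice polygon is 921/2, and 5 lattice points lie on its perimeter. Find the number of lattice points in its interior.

From Pick's theorem, I = A − B/2 + 1 = 921/2 − 5/2 + 1 = 459.

459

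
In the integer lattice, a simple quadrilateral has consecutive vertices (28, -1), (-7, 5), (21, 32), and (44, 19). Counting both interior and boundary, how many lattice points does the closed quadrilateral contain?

895

By the shoelace formula, twice the signed area is |(28·5 − (-7)·(-1)) + ((-7)·32 − 21·5) + (21·19 − 44·32) + (44·(-1) − 28·19)| = 1781, so the area is 890.5.
Summing gcd(|Δx|,|Δy|) over the edges gives the boundary count: gcd(35,6) + gcd(28,27) + gcd(23,13) + gcd(16,20) = 1+1+1+4 = 7.
Pick's theorem gives I = A − B/2 + 1 = 890.5 − 7/2 + 1 = 888, so the closed region contains I + B = 888 + 7 = 895 lattice points.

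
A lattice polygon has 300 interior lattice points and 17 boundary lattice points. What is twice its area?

615

Pick's theorem states A = I + B/2 − 1, so A = 300 + 17/2 − 1 = 615/2.
Hence 2A = 615.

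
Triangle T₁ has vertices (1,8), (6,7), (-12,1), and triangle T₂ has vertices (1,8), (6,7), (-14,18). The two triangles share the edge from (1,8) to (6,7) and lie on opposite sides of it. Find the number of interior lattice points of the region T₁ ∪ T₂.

36

The union is the simple quadrilateral with vertices (1,8), (-12,1), (6,7), (-14,18) in order.
The shoelace formula gives twice the area as |(1·1 − (-12)·8) + ((-12)·7 − 6·1) + (6·18 − (-14)·7) + ((-14)·8 − 1·18)| = 83, so the area is 83/2.
Summing gcd(|Δx|,|Δy|) over the edges gives the boundary count: gcd(13,7) + gcd(18,6) + gcd(20,11) + gcd(15,10) = 1+6+1+5 = 13.
By Pick's theorem I = A − B/2 + 1 = 83/2 − 13/2 + 1 = 36.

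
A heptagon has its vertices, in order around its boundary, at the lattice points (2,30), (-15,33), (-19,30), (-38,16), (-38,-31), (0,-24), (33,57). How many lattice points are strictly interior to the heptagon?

2921

Using the shoelace formula, 2A = |(2·33 − (-15)·30) + ((-15)·30 − (-19)·33) + ((-19)·16 − (-38)·30) + ((-38)·(-31) − (-38)·16) + ((-38)·(-24) − 0·(-31)) + (0·57 − 33·(-24)) + (33·30 − 2·57)| = 5895, so the area is 5895/2.
Along each edge there are gcd(|Δx|,|Δy|)+1 lattice points, so counting each shared vertex once the boundary has gcd(17,3) + gcd(4,3) + gcd(19,14) + gcd(0,47) + gcd(38,7) + gcd(33,81) + gcd(31,27) = 1+1+1+47+1+3+1 = 55.
By Pick's theorem A = I + B/2 − 1, so I = 5895/2 − 55/2 + 1 = 2921.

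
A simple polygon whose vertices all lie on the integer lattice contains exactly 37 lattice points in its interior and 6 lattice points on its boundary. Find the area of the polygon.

Pick's theorem states A = I + B/2 − 1, so A = 37 + 6/2 − 1 = 39.

39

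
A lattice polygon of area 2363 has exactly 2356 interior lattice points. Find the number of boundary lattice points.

Pick's theorem gives A = I + B/2 − 1, so B = 2(A − I + 1) = 2(2363 − 2356 + 1) = 16.

16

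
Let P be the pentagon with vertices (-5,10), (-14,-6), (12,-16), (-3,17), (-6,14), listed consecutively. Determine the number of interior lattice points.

Using the shoelace formula, 2A = |((-5)·(-6) − (-14)·10) + ((-14)·(-16) − 12·(-6)) + (12·17 − (-3)·(-16)) + ((-3)·14 − (-6)·17) + ((-6)·10 − (-5)·14)| = 692, so the area is 346.
Summing gcd(|Δx|,|Δy|) over the edges gives the boundary count: gcd(9,16) + gcd(26,10) + gcd(15,33) + gcd(3,3) + gcd(1,4) = 1+2+3+3+1 = 10.
By Pick's theorem A = I + B/2 − 1, so I = 346 − 10/2 + 1 = 342.

342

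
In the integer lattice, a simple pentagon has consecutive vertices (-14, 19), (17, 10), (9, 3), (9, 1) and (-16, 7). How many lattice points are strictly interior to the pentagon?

By the shoelace formula, twice the signed area is |[(-14)·10 − 17·19] + [17·3 − 9·10] + [9·1 − 9·3] + [9·7 − (-16)·1] + [(-16)·19 − (-14)·7]| = 647, so the area is 323.5.
The number of boundary lattice points is Σ gcd(|Δx|,|Δy|) = gcd(31,9) + gcd(8,7) + gcd(0,2) + gcd(25,6) + gcd(2,12) = 1+1+2+1+2 = 7.
By Pick's theorem A = I + B/2 − 1, so I = 323.5 − 7/2 + 1 = 321.

321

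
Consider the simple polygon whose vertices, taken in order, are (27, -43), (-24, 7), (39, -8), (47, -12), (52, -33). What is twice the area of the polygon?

Using the shoelace formula, 2A = |(27·7 − (-24)·(-43)) + ((-24)·(-8) − 39·7) + (39·(-12) − 47·(-8)) + (47·(-33) − 52·(-12)) + (52·(-43) − 27·(-33))| = 3288, so the area is 1644.

3288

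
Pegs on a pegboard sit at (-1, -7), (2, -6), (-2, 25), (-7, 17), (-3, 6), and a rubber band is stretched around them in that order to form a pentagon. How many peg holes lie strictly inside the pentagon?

The shoelace formula gives twice the area as |((-1)·(-6) − 2·(-7)) + (2·25 − (-2)·(-6)) + ((-2)·17 − (-7)·25) + ((-7)·6 − (-3)·17) + ((-3)·(-7) − (-1)·6)| = 235, so the area is 117.5.
Along each edge there are gcd(|Δx|,|Δy|)+1 lattice points, so counting each shared vertex once the boundary has gcd(3,1) + gcd(4,31) + gcd(5,8) + gcd(4,11) + gcd(2,13) = 1+1+1+1+1 = 5.
Pick's theorem gives I = A − B/2 + 1 = 117.5 − 5/2 + 1 = 116.

116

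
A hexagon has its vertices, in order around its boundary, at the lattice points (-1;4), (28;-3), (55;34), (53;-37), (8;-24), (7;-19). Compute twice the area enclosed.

Using the shoelace formula, 2A = |((-1)·(-3) − 28·4) + (28·34 − 55·(-3)) + (55·(-37) − 53·34) + (53·(-24) − 8·(-37)) + (8·(-19) − 7·(-24)) + (7·4 − (-1)·(-19))| = 3780, so the area is 1890.

3780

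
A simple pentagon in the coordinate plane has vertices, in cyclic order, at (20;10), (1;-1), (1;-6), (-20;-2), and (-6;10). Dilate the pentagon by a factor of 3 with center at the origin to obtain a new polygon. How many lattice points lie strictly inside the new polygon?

2779

By the shoelace formula, twice the signed area is |[20·(-1) − 1·10] + [1·(-6) − 1·(-1)] + [1·(-2) − (-20)·(-6)] + [(-20)·10 − (-6)·(-2)] + [(-6)·10 − 20·10]| = 629, so the area is 629/2.
Along each edge there are gcd(|Δx|,|Δy|)+1 lattice points, so counting each shared vertex once the boundary has gcd(19,11) + gcd(0,5) + gcd(21,4) + gcd(14,12) + gcd(26,0) = 1+5+1+2+26 = 35.
Scaling by 3 multiplies the area by 3² = 9 (so the new area is 2830.5) and multiplies the boundary lattice-point count by 3, giving 105.
By Pick's theorem, the interior count of the dilated polygon is 2830.5 − 105/2 + 1 = 2779.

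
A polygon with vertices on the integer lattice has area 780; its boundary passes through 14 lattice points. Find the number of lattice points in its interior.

774

Pick's theorem A = I + B/2 − 1 rearranges to I = A − B/2 + 1 = 780 − 14/2 + 1 = 774.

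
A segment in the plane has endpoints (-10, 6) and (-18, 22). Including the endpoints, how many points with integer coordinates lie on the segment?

9

The number of lattice points on a segment between lattice points is gcd(|Δx|,|Δy|) + 1 = gcd(8,16) + 1 = 8 + 1 = 9.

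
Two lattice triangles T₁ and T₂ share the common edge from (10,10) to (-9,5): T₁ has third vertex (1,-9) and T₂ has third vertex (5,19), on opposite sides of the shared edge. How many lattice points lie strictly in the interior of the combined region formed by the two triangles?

248

The union is the simple quadrilateral with vertices (10,10), (1,-9), (-9,5), (5,19) in order.
Using the shoelace formula, 2A = |[10·(-9) − 1·10] + [1·5 − (-9)·(-9)] + [(-9)·19 − 5·5] + [5·10 − 10·19]| = 512, so the area is 256.
Summing gcd(|Δx|,|Δy|) over the edges gives the boundary count: gcd(9,19) + gcd(10,14) + gcd(14,14) + gcd(5,9) = 1+2+14+1 = 18.
By Pick's theorem I = A − B/2 + 1 = 256 − 18/2 + 1 = 248.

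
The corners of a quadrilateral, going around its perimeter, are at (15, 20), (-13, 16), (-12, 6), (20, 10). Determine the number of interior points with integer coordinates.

306

Using the shoelace formula, 2A = |[15·16 − (-13)·20] + [(-13)·6 − (-12)·16] + [(-12)·10 − 20·6] + [20·20 − 15·10]| = 624, so the area is 312.
Summing gcd(|Δx|,|Δy|) over the edges gives the boundary count: gcd(28,4) + gcd(1,10) + gcd(32,4) + gcd(5,10) = 4+1+4+5 = 14.
By Pick's theorem A = I + B/2 − 1, so I = 312 − 14/2 + 1 = 306.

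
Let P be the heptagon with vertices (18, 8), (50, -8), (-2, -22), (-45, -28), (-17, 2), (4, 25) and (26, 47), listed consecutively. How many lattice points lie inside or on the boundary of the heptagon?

Using the shoelace formula, 2A = |[18·(-8) − 50·8] + [50·(-22) − (-2)·(-8)] + [(-2)·(-28) − (-45)·(-22)] + [(-45)·2 − (-17)·(-28)] + [(-17)·25 − 4·2] + [4·47 − 26·25] + [26·8 − 18·47]| = 4693, so the area is 2346.5.
Summing gcd(|Δx|,|Δy|) over the edges gives the boundary count: gcd(32,16) + gcd(52,14) + gcd(43,6) + gcd(28,30) + gcd(21,23) + gcd(22,22) + gcd(8,39) = 16+2+1+2+1+22+1 = 45.
Pick's theorem gives I = A − B/2 + 1 = 2346.5 − 45/2 + 1 = 2325, so the closed region contains I + B = 2325 + 45 = 2370 lattice points.

2370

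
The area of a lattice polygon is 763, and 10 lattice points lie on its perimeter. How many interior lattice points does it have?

759

Pick's theorem A = I + B/2 − 1 rearranges to I = A − B/2 + 1 = 763 − 10/2 + 1 = 759.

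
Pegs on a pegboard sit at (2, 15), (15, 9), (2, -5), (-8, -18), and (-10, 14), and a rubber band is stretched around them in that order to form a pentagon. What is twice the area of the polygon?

The shoelace formula gives twice the area as |[2·9 − 15·15] + [15·(-5) − 2·9] + [2·(-18) − (-8)·(-5)] + [(-8)·14 − (-10)·(-18)] + [(-10)·15 − 2·14]| = 846, so the area is 423.

846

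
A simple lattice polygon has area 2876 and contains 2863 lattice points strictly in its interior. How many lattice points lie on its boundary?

Pick's theorem gives A = I + B/2 − 1, so B = 2(A − I + 1) = 2(2876 − 2863 + 1) = 28.

28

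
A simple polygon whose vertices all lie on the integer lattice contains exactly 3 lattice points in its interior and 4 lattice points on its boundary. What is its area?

4

Pick's theorem states A = I + B/2 − 1, so A = 3 + 4/2 − 1 = 4.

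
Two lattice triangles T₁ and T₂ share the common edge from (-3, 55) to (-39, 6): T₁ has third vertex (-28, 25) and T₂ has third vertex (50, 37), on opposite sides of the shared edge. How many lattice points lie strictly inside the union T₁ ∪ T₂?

The union is the simple quadrilateral with vertices (-3, 55), (-28, 25), (-39, 6), (50, 37) in order.
The shoelace formula gives twice the area as |((-3)·25 − (-28)·55) + ((-28)·6 − (-39)·25) + ((-39)·37 − 50·6) + (50·55 − (-3)·37)| = 3390, so the area is 1695.
Summing gcd(|Δx|,|Δy|) over the edges gives the boundary count: gcd(25,30) + gcd(11,19) + gcd(89,31) + gcd(53,18) = 5+1+1+1 = 8.
By Pick's theorem I = A − B/2 + 1 = 1695 − 8/2 + 1 = 1692.

1692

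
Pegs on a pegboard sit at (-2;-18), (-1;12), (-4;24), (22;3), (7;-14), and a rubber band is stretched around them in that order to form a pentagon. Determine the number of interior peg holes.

The shoelace formula gives twice the area as |((-2)·12 − (-1)·(-18)) + ((-1)·24 − (-4)·12) + ((-4)·3 − 22·24) + (22·(-14) − 7·3) + (7·(-18) − (-2)·(-14))| = 1041, so the area is 520.5.
The number of boundary lattice points is Σ gcd(|Δx|,|Δy|) = gcd(1,30) + gcd(3,12) + gcd(26,21) + gcd(15,17) + gcd(9,4) = 1+3+1+1+1 = 7.
By Pick's theorem A = I + B/2 − 1, so I = 520.5 − 7/2 + 1 = 518.

518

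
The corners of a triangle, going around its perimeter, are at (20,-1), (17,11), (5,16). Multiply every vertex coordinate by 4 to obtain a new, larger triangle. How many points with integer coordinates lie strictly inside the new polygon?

Using the shoelace formula, 2A = |(20·11 − 17·(-1)) + (17·16 − 5·11) + (5·(-1) − 20·16)| = 129, so the area is 64.5.
Summing gcd(|Δx|,|Δy|) over the edges gives the boundary count: gcd(3,12) + gcd(12,5) + gcd(15,17) = 3+1+1 = 5.
Scaling by 4 multiplies the area by 4² = 16 (so the new area is 1032) and multiplies the boundary lattice-point count by 4, giving 20.
By Pick's theorem, the interior count of the dilated polygon is 1032 − 20/2 + 1 = 1023.

1023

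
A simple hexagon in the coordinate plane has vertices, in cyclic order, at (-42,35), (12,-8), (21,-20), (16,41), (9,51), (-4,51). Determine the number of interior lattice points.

The shoelace formula gives twice the area as |((-42)·(-8) − 12·35) + (12·(-20) − 21·(-8)) + (21·41 − 16·(-20)) + (16·51 − 9·41) + (9·51 − (-4)·51) + ((-4)·35 − (-42)·51)| = 4137, so the area is 2068.5.
The number of boundary lattice points is Σ gcd(|Δx|,|Δy|) = gcd(54,43) + gcd(9,12) + gcd(5,61) + gcd(7,10) + gcd(13,0) + gcd(38,16) = 1+3+1+1+13+2 = 21.
Pick's theorem gives I = A − B/2 + 1 = 2068.5 − 21/2 + 1 = 2059.

2059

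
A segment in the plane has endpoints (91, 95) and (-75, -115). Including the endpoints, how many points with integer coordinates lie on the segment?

3

The number of lattice points on a segment between lattice points is gcd(|Δx|,|Δy|) + 1 = gcd(166,210) + 1 = 2 + 1 = 3.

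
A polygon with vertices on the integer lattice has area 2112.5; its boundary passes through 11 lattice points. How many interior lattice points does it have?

2108

Pick's theorem A = I + B/2 − 1 rearranges to I = A − B/2 + 1 = 2112.5 − 11/2 + 1 = 2108.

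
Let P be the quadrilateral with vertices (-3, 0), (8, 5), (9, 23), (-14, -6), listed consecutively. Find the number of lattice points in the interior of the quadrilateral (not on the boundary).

186

Using the shoelace formula, 2A = |[(-3)·5 − 8·0] + [8·23 − 9·5] + [9·(-6) − (-14)·23] + [(-14)·0 − (-3)·(-6)]| = 374, so the area is 187.
Summing gcd(|Δx|,|Δy|) over the edges gives the boundary count: gcd(11,5) + gcd(1,18) + gcd(23,29) + gcd(11,6) = 1+1+1+1 = 4.
By Pick's theorem A = I + B/2 − 1, so I = 187 − 4/2 + 1 = 186.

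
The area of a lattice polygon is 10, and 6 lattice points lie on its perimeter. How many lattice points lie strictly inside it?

From Pick's theorem, I = A − B/2 + 1 = 10 − 6/2 + 1 = 8.

8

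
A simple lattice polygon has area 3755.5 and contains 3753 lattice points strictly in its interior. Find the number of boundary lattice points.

Pick's theorem gives A = I + B/2 − 1, so B = 2(A − I + 1) = 2(3755.5 − 3753 + 1) = 7.

7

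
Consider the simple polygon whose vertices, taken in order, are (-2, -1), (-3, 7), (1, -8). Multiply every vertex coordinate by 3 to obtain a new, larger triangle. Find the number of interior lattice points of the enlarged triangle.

73

The shoelace formula gives twice the area as |((-2)·7 − (-3)·(-1)) + ((-3)·(-8) − 1·7) + (1·(-1) − (-2)·(-8))| = 17, so the area is 17/2.
Summing gcd(|Δx|,|Δy|) over the edges gives the boundary count: gcd(1,8) + gcd(4,15) + gcd(3,7) = 1+1+1 = 3.
Scaling by 3 multiplies the area by 3² = 9 (so the new area is 153/2) and multiplies the boundary lattice-point count by 3, giving 9.
By Pick's theorem, the interior count of the dilated polygon is 153/2 − 9/2 + 1 = 73.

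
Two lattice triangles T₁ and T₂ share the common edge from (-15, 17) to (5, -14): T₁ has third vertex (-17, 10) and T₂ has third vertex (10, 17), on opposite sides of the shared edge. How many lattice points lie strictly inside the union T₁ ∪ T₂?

475

The union is the simple quadrilateral with vertices (-15, 17), (-17, 10), (5, -14), (10, 17) in order.
By the shoelace formula, twice the signed area is |[(-15)·10 − (-17)·17] + [(-17)·(-14) − 5·10] + [5·17 − 10·(-14)] + [10·17 − (-15)·17]| = 977, so the area is 488.5.
Along each edge there are gcd(|Δx|,|Δy|)+1 lattice points, so counting each shared vertex once the boundary has gcd(2,7) + gcd(22,24) + gcd(5,31) + gcd(25,0) = 1+2+1+25 = 29.
By Pick's theorem I = A − B/2 + 1 = 488.5 − 29/2 + 1 = 475.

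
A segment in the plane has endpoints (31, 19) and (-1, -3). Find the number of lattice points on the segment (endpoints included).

3

The number of lattice points on a segment between lattice points is gcd(|Δx|,|Δy|) + 1 = gcd(32,22) + 1 = 2 + 1 = 3.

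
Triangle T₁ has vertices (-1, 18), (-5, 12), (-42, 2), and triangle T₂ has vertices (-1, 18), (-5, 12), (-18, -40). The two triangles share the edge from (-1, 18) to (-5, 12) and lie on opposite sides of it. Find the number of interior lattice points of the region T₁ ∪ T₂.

The union is the simple quadrilateral with vertices (-1, 18), (-42, 2), (-5, 12), (-18, -40) in order.
By the shoelace formula, twice the signed area is |((-1)·2 − (-42)·18) + ((-42)·12 − (-5)·2) + ((-5)·(-40) − (-18)·12) + ((-18)·18 − (-1)·(-40))| = 312, so the area is 156.
The number of boundary lattice points is Σ gcd(|Δx|,|Δy|) = gcd(41,16) + gcd(37,10) + gcd(13,52) + gcd(17,58) = 1+1+13+1 = 16.
By Pick's theorem I = A − B/2 + 1 = 156 − 16/2 + 1 = 149.

149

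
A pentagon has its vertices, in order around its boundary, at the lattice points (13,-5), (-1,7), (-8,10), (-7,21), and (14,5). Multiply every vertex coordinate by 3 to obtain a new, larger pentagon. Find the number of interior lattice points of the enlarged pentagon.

1927

Using the shoelace formula, 2A = |[13·7 − (-1)·(-5)] + [(-1)·10 − (-8)·7] + [(-8)·21 − (-7)·10] + [(-7)·5 − 14·21] + [14·(-5) − 13·5]| = 430, so the area is 215.
Along each edge there are gcd(|Δx|,|Δy|)+1 lattice points, so counting each shared vertex once the boundary has gcd(14,12) + gcd(7,3) + gcd(1,11) + gcd(21,16) + gcd(1,10) = 2+1+1+1+1 = 6.
Scaling by 3 multiplies the area by 3² = 9 (so the new area is 1935) and multiplies the boundary lattice-point count by 3, giving 18.
By Pick's theorem, the interior count of the dilated polygon is 1935 − 18/2 + 1 = 1927.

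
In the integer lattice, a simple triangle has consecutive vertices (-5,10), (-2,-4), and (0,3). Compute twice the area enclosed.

Using the shoelace formula, 2A = |((-5)·(-4) − (-2)·10) + ((-2)·3 − 0·(-4)) + (0·10 − (-5)·3)| = 49, so the area is 24.5.

49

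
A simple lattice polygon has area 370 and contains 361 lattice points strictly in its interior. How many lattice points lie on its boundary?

Pick's theorem gives A = I + B/2 − 1, so B = 2(A − I + 1) = 2(370 − 361 + 1) = 20.

20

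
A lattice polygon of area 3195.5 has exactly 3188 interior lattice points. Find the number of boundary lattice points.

Pick's theorem gives A = I + B/2 − 1, so B = 2(A − I + 1) = 2(3195.5 − 3188 + 1) = 17.

17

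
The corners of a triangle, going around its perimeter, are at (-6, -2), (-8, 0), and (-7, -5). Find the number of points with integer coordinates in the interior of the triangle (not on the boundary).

3

Using the shoelace formula, 2A = |[(-6)·0 − (-8)·(-2)] + [(-8)·(-5) − (-7)·0] + [(-7)·(-2) − (-6)·(-5)]| = 8, so the area is 4.
The number of boundary lattice points is Σ gcd(|Δx|,|Δy|) = gcd(2,2) + gcd(1,5) + gcd(1,3) = 2+1+1 = 4.
By Pick's theorem A = I + B/2 − 1, so I = 4 − 4/2 + 1 = 3.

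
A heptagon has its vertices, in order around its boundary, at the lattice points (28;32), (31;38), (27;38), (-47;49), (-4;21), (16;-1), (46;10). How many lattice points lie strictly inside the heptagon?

Using the shoelace formula, 2A = |[28·38 − 31·32] + [31·38 − 27·38] + [27·49 − (-47)·38] + [(-47)·21 − (-4)·49] + [(-4)·(-1) − 16·21] + [16·10 − 46·(-1)] + [46·32 − 28·10]| = 3608, so the area is 1804.
The number of boundary lattice points is Σ gcd(|Δx|,|Δy|) = gcd(3,6) + gcd(4,0) + gcd(74,11) + gcd(43,28) + gcd(20,22) + gcd(30,11) + gcd(18,22) = 3+4+1+1+2+1+2 = 14.
Pick's theorem gives I = A − B/2 + 1 = 1804 − 14/2 + 1 = 1798.

1798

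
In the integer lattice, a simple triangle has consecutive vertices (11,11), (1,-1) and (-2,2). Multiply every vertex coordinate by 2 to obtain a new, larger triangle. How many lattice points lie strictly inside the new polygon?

The shoelace formula gives twice the area as |(11·(-1) − 1·11) + (1·2 − (-2)·(-1)) + ((-2)·11 − 11·2)| = 66, so the area is 33.
The number of boundary lattice points is Σ gcd(|Δx|,|Δy|) = gcd(10,12) + gcd(3,3) + gcd(13,9) = 2+3+1 = 6.
Scaling by 2 multiplies the area by 2² = 4 (so the new area is 132) and multiplies the boundary lattice-point count by 2, giving 12.
By Pick's theorem, the interior count of the dilated polygon is 132 − 12/2 + 1 = 127.

127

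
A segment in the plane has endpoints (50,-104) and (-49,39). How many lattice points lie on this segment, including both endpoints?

12

The number of lattice points on a segment between lattice points is gcd(|Δx|,|Δy|) + 1 = gcd(99,143) + 1 = 11 + 1 = 12.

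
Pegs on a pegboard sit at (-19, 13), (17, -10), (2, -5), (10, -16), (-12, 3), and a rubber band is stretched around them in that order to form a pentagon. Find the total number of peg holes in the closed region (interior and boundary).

Using the shoelace formula, 2A = |[(-19)·(-10) − 17·13] + [17·(-5) − 2·(-10)] + [2·(-16) − 10·(-5)] + [10·3 − (-12)·(-16)] + [(-12)·13 − (-19)·3]| = 339, so the area is 169.5.
Summing gcd(|Δx|,|Δy|) over the edges gives the boundary count: gcd(36,23) + gcd(15,5) + gcd(8,11) + gcd(22,19) + gcd(7,10) = 1+5+1+1+1 = 9.
Pick's theorem gives I = A − B/2 + 1 = 169.5 − 9/2 + 1 = 166, so the closed region contains I + B = 166 + 9 = 175 lattice points.

175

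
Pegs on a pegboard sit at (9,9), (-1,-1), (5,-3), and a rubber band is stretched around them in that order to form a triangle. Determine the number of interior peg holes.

33

The shoelace formula gives twice the area as |[9·(-1) − (-1)·9] + [(-1)·(-3) − 5·(-1)] + [5·9 − 9·(-3)]| = 80, so the area is 40.
Along each edge there are gcd(|Δx|,|Δy|)+1 lattice points, so counting each shared vertex once the boundary has gcd(10,10) + gcd(6,2) + gcd(4,12) = 10+2+4 = 16.
By Pick's theorem A = I + B/2 − 1, so I = 40 − 16/2 + 1 = 33.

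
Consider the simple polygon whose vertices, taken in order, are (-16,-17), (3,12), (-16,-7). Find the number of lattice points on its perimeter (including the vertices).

Along each edge there are gcd(|Δx|,|Δy|)+1 lattice points, so counting each shared vertex once the boundary has gcd(19,29) + gcd(19,19) + gcd(0,10) = 1+19+10 = 30.

30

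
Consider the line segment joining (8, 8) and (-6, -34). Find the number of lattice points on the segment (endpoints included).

The number of lattice points on a segment between lattice points is gcd(|Δx|,|Δy|) + 1 = gcd(14,42) + 1 = 14 + 1 = 15.

15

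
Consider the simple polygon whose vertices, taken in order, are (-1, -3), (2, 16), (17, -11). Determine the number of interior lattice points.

By the shoelace formula, twice the signed area is |((-1)·16 − 2·(-3)) + (2·(-11) − 17·16) + (17·(-3) − (-1)·(-11))| = 366, so the area is 183.
The number of boundary lattice points is Σ gcd(|Δx|,|Δy|) = gcd(3,19) + gcd(15,27) + gcd(18,8) = 1+3+2 = 6.
By Pick's theorem A = I + B/2 − 1, so I = 183 − 6/2 + 1 = 181.

181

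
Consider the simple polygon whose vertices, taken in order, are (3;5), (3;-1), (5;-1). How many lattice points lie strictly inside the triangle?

2

The shoelace formula gives twice the area as |[3·(-1) − 3·5] + [3·(-1) − 5·(-1)] + [5·5 − 3·(-1)]| = 12, so the area is 6.
Summing gcd(|Δx|,|Δy|) over the edges gives the boundary count: gcd(0,6) + gcd(2,0) + gcd(2,6) = 6+2+2 = 10.
By Pick's theorem A = I + B/2 − 1, so I = 6 − 10/2 + 1 = 2.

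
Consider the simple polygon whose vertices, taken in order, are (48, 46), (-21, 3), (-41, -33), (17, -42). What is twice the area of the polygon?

The shoelace formula gives twice the area as |[48·3 − (-21)·46] + [(-21)·(-33) − (-41)·3] + [(-41)·(-42) − 17·(-33)] + [17·46 − 48·(-42)]| = 7007, so the area is 7007/2.

7007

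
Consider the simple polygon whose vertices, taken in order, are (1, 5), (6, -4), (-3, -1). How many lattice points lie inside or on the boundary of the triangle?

Using the shoelace formula, 2A = |[1·(-4) − 6·5] + [6·(-1) − (-3)·(-4)] + [(-3)·5 − 1·(-1)]| = 66, so the area is 33.
Along each edge there are gcd(|Δx|,|Δy|)+1 lattice points, so counting each shared vertex once the boundary has gcd(5,9) + gcd(9,3) + gcd(4,6) = 1+3+2 = 6.
Pick's theorem gives I = A − B/2 + 1 = 33 − 6/2 + 1 = 31, so the closed region contains I + B = 31 + 6 = 37 lattice points.

37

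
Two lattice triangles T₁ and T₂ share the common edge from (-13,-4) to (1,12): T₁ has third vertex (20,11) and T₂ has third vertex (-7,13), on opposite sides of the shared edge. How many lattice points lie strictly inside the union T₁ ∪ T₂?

228

The union is the simple quadrilateral with vertices (-13,-4), (20,11), (1,12), (-7,13) in order.
Using the shoelace formula, 2A = |((-13)·11 − 20·(-4)) + (20·12 − 1·11) + (1·13 − (-7)·12) + ((-7)·(-4) − (-13)·13)| = 460, so the area is 230.
Along each edge there are gcd(|Δx|,|Δy|)+1 lattice points, so counting each shared vertex once the boundary has gcd(33,15) + gcd(19,1) + gcd(8,1) + gcd(6,17) = 3+1+1+1 = 6.
By Pick's theorem I = A − B/2 + 1 = 230 − 6/2 + 1 = 228.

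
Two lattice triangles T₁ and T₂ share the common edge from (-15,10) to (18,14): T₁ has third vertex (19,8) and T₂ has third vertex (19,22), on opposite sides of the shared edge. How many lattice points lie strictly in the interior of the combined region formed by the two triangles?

229

The union is the simple quadrilateral with vertices (-15,10), (19,8), (18,14), (19,22) in order.
Using the shoelace formula, 2A = |((-15)·8 − 19·10) + (19·14 − 18·8) + (18·22 − 19·14) + (19·10 − (-15)·22)| = 462, so the area is 231.
Along each edge there are gcd(|Δx|,|Δy|)+1 lattice points, so counting each shared vertex once the boundary has gcd(34,2) + gcd(1,6) + gcd(1,8) + gcd(34,12) = 2+1+1+2 = 6.
By Pick's theorem I = A − B/2 + 1 = 231 − 6/2 + 1 = 229.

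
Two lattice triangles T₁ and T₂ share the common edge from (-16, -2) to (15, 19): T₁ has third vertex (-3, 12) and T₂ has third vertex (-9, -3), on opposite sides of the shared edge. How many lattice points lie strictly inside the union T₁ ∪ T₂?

The union is the simple quadrilateral with vertices (-16, -2), (-3, 12), (15, 19), (-9, -3) in order.
Using the shoelace formula, 2A = |[(-16)·12 − (-3)·(-2)] + [(-3)·19 − 15·12] + [15·(-3) − (-9)·19] + [(-9)·(-2) − (-16)·(-3)]| = 339, so the area is 169.5.
The number of boundary lattice points is Σ gcd(|Δx|,|Δy|) = gcd(13,14) + gcd(18,7) + gcd(24,22) + gcd(7,1) = 1+1+2+1 = 5.
By Pick's theorem I = A − B/2 + 1 = 169.5 − 5/2 + 1 = 168.

168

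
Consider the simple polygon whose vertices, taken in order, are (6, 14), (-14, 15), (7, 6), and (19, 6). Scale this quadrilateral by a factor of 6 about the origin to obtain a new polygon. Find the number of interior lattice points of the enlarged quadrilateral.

4540

Using the shoelace formula, 2A = |[6·15 − (-14)·14] + [(-14)·6 − 7·15] + [7·6 − 19·6] + [19·14 − 6·6]| = 255, so the area is 127.5.
Summing gcd(|Δx|,|Δy|) over the edges gives the boundary count: gcd(20,1) + gcd(21,9) + gcd(12,0) + gcd(13,8) = 1+3+12+1 = 17.
Scaling by 6 multiplies the area by 6² = 36 (so the new area is 4590) and multiplies the boundary lattice-point count by 6, giving 102.
By Pick's theorem, the interior count of the dilated polygon is 4590 − 102/2 + 1 = 4540.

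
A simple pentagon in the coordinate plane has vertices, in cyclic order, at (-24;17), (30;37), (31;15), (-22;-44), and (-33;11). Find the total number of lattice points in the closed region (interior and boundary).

The shoelace formula gives twice the area as |((-24)·37 − 30·17) + (30·15 − 31·37) + (31·(-44) − (-22)·15) + ((-22)·11 − (-33)·(-44)) + ((-33)·17 − (-24)·11)| = 5120, so the area is 2560.
The number of boundary lattice points is Σ gcd(|Δx|,|Δy|) = gcd(54,20) + gcd(1,22) + gcd(53,59) + gcd(11,55) + gcd(9,6) = 2+1+1+11+3 = 18.
Pick's theorem gives I = A − B/2 + 1 = 2560 − 18/2 + 1 = 2552, so the closed region contains I + B = 2552 + 18 = 2570 lattice points.

2570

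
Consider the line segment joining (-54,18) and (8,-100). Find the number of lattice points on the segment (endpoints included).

3

The number of lattice points on a segment between lattice points is gcd(|Δx|,|Δy|) + 1 = gcd(62,118) + 1 = 2 + 1 = 3.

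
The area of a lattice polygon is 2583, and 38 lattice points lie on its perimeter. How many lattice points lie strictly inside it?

2565

Pick's theorem A = I + B/2 − 1 rearranges to I = A − B/2 + 1 = 2583 − 38/2 + 1 = 2565.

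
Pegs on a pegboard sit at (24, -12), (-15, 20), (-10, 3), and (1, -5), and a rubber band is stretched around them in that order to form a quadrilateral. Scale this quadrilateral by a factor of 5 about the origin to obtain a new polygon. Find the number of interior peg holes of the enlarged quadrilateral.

Using the shoelace formula, 2A = |[24·20 − (-15)·(-12)] + [(-15)·3 − (-10)·20] + [(-10)·(-5) − 1·3] + [1·(-12) − 24·(-5)]| = 610, so the area is 305.
Along each edge there are gcd(|Δx|,|Δy|)+1 lattice points, so counting each shared vertex once the boundary has gcd(39,32) + gcd(5,17) + gcd(11,8) + gcd(23,7) = 1+1+1+1 = 4.
Scaling by 5 multiplies the area by 5² = 25 (so the new area is 7625) and multiplies the boundary lattice-point count by 5, giving 20.
By Pick's theorem, the interior count of the dilated polygon is 7625 − 20/2 + 1 = 7616.

7616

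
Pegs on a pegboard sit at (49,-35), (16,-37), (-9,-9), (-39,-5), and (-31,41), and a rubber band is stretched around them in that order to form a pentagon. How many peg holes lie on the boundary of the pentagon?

Along each edge there are gcd(|Δx|,|Δy|)+1 lattice points, so counting each shared vertex once the boundary has gcd(33,2) + gcd(25,28) + gcd(30,4) + gcd(8,46) + gcd(80,76) = 1+1+2+2+4 = 10.

10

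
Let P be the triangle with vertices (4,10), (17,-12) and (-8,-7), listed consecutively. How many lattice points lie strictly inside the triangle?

The shoelace formula gives twice the area as |(4·(-12) − 17·10) + (17·(-7) − (-8)·(-12)) + ((-8)·10 − 4·(-7))| = 485, so the area is 242.5.
Summing gcd(|Δx|,|Δy|) over the edges gives the boundary count: gcd(13,22) + gcd(25,5) + gcd(12,17) = 1+5+1 = 7.
Pick's theorem gives I = A − B/2 + 1 = 242.5 − 7/2 + 1 = 240.

240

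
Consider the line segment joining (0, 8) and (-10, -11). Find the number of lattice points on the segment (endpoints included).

The number of lattice points on a segment between lattice points is gcd(|Δx|,|Δy|) + 1 = gcd(10,19) + 1 = 1 + 1 = 2.

2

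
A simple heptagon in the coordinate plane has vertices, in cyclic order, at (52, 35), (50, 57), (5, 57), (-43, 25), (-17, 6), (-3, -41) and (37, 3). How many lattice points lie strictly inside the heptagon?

4908

Using the shoelace formula, 2A = |[52·57 − 50·35] + [50·57 − 5·57] + [5·25 − (-43)·57] + [(-43)·6 − (-17)·25] + [(-17)·(-41) − (-3)·6] + [(-3)·3 − 37·(-41)] + [37·35 − 52·3]| = 9884, so the area is 4942.
Along each edge there are gcd(|Δx|,|Δy|)+1 lattice points, so counting each shared vertex once the boundary has gcd(2,22) + gcd(45,0) + gcd(48,32) + gcd(26,19) + gcd(14,47) + gcd(40,44) + gcd(15,32) = 2+45+16+1+1+4+1 = 70.
Pick's theorem gives I = A − B/2 + 1 = 4942 − 70/2 + 1 = 4908.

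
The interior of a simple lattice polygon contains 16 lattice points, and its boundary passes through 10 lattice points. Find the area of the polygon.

20

Pick's theorem states A = I + B/2 − 1, so A = 16 + 10/2 − 1 = 20.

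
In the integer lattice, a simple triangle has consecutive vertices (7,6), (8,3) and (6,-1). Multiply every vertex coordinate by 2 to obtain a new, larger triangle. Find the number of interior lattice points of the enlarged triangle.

The shoelace formula gives twice the area as |[7·3 − 8·6] + [8·(-1) − 6·3] + [6·6 − 7·(-1)]| = 10, so the area is 5.
Along each edge there are gcd(|Δx|,|Δy|)+1 lattice points, so counting each shared vertex once the boundary has gcd(1,3) + gcd(2,4) + gcd(1,7) = 1+2+1 = 4.
Scaling by 2 multiplies the area by 2² = 4 (so the new area is 20) and multiplies the boundary lattice-point count by 2, giving 8.
By Pick's theorem, the interior count of the dilated polygon is 20 − 8/2 + 1 = 17.

17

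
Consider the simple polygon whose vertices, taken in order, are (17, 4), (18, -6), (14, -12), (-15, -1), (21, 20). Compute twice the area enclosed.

Using the shoelace formula, 2A = |[17·(-6) − 18·4] + [18·(-12) − 14·(-6)] + [14·(-1) − (-15)·(-12)] + [(-15)·20 − 21·(-1)] + [21·4 − 17·20]| = 1035, so the area is 1035/2.

1035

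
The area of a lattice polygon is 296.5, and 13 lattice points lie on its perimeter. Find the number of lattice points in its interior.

291

From Pick's theorem, I = A − B/2 + 1 = 296.5 − 13/2 + 1 = 291.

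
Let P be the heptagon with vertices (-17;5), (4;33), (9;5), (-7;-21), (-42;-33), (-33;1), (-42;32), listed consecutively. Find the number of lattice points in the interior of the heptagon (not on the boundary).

1731

Using the shoelace formula, 2A = |[(-17)·33 − 4·5] + [4·5 − 9·33] + [9·(-21) − (-7)·5] + [(-7)·(-33) − (-42)·(-21)] + [(-42)·1 − (-33)·(-33)] + [(-33)·32 − (-42)·1] + [(-42)·5 − (-17)·32]| = 3474, so the area is 1737.
The number of boundary lattice points is Σ gcd(|Δx|,|Δy|) = gcd(21,28) + gcd(5,28) + gcd(16,26) + gcd(35,12) + gcd(9,34) + gcd(9,31) + gcd(25,27) = 7+1+2+1+1+1+1 = 14.
Pick's theorem gives I = A − B/2 + 1 = 1737 − 14/2 + 1 = 1731.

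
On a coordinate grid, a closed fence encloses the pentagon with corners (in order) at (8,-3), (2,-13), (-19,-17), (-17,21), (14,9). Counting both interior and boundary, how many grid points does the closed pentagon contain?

821

By the shoelace formula, twice the signed area is |[8·(-13) − 2·(-3)] + [2·(-17) − (-19)·(-13)] + [(-19)·21 − (-17)·(-17)] + [(-17)·9 − 14·21] + [14·(-3) − 8·9]| = 1628, so the area is 814.
Summing gcd(|Δx|,|Δy|) over the edges gives the boundary count: gcd(6,10) + gcd(21,4) + gcd(2,38) + gcd(31,12) + gcd(6,12) = 2+1+2+1+6 = 12.
Pick's theorem gives I = A − B/2 + 1 = 814 − 12/2 + 1 = 809, so the closed region contains I + B = 809 + 12 = 821 lattice points.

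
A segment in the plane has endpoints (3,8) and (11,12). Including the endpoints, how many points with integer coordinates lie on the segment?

5

The number of lattice points on a segment between lattice points is gcd(|Δx|,|Δy|) + 1 = gcd(8,4) + 1 = 4 + 1 = 5.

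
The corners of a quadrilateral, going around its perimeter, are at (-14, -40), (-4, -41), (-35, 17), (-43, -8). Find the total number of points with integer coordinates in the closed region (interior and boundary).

Using the shoelace formula, 2A = |[(-14)·(-41) − (-4)·(-40)] + [(-4)·17 − (-35)·(-41)] + [(-35)·(-8) − (-43)·17] + [(-43)·(-40) − (-14)·(-8)]| = 1530, so the area is 765.
Along each edge there are gcd(|Δx|,|Δy|)+1 lattice points, so counting each shared vertex once the boundary has gcd(10,1) + gcd(31,58) + gcd(8,25) + gcd(29,32) = 1+1+1+1 = 4.
Pick's theorem gives I = A − B/2 + 1 = 765 − 4/2 + 1 = 764, so the closed region contains I + B = 764 + 4 = 768 lattice points.

768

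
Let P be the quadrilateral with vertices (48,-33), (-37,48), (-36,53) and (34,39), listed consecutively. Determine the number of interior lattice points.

2667

The shoelace formula gives twice the area as |[48·48 − (-37)·(-33)] + [(-37)·53 − (-36)·48] + [(-36)·39 − 34·53] + [34·(-33) − 48·39]| = 5350, so the area is 2675.
Along each edge there are gcd(|Δx|,|Δy|)+1 lattice points, so counting each shared vertex once the boundary has gcd(85,81) + gcd(1,5) + gcd(70,14) + gcd(14,72) = 1+1+14+2 = 18.
Pick's theorem gives I = A − B/2 + 1 = 2675 − 18/2 + 1 = 2667.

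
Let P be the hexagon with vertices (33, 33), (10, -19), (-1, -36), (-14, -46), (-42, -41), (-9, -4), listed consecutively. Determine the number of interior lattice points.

1757

By the shoelace formula, twice the signed area is |[33·(-19) − 10·33] + [10·(-36) − (-1)·(-19)] + [(-1)·(-46) − (-14)·(-36)] + [(-14)·(-41) − (-42)·(-46)] + [(-42)·(-4) − (-9)·(-41)] + [(-9)·33 − 33·(-4)]| = 3518, so the area is 1759.
Summing gcd(|Δx|,|Δy|) over the edges gives the boundary count: gcd(23,52) + gcd(11,17) + gcd(13,10) + gcd(28,5) + gcd(33,37) + gcd(42,37) = 1+1+1+1+1+1 = 6.
By Pick's theorem A = I + B/2 − 1, so I = 1759 − 6/2 + 1 = 1757.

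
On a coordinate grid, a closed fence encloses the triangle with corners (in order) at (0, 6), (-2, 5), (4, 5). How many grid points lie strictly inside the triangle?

0

The shoelace formula gives twice the area as |(0·5 − (-2)·6) + ((-2)·5 − 4·5) + (4·6 − 0·5)| = 6, so the area is 3.
Along each edge there are gcd(|Δx|,|Δy|)+1 lattice points, so counting each shared vertex once the boundary has gcd(2,1) + gcd(6,0) + gcd(4,1) = 1+6+1 = 8.
By Pick's theorem A = I + B/2 − 1, so I = 3 − 8/2 + 1 = 0.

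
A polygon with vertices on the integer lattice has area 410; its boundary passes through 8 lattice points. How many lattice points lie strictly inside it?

407

Pick's theorem A = I + B/2 − 1 rearranges to I = A − B/2 + 1 = 410 − 8/2 + 1 = 407.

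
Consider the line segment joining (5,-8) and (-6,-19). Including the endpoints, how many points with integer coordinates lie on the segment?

The number of lattice points on a segment between lattice points is gcd(|Δx|,|Δy|) + 1 = gcd(11,11) + 1 = 11 + 1 = 12.

12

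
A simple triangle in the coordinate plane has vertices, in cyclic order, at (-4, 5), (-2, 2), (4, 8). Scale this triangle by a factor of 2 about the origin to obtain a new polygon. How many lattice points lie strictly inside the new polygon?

Using the shoelace formula, 2A = |((-4)·2 − (-2)·5) + ((-2)·8 − 4·2) + (4·5 − (-4)·8)| = 30, so the area is 15.
Along each edge there are gcd(|Δx|,|Δy|)+1 lattice points, so counting each shared vertex once the boundary has gcd(2,3) + gcd(6,6) + gcd(8,3) = 1+6+1 = 8.
Scaling by 2 multiplies the area by 2² = 4 (so the new area is 60) and multiplies the boundary lattice-point count by 2, giving 16.
By Pick's theorem, the interior count of the dilated polygon is 60 − 16/2 + 1 = 53.

53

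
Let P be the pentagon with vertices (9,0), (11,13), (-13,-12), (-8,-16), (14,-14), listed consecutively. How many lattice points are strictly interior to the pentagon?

Using the shoelace formula, 2A = |(9·13 − 11·0) + (11·(-12) − (-13)·13) + ((-13)·(-16) − (-8)·(-12)) + ((-8)·(-14) − 14·(-16)) + (14·0 − 9·(-14))| = 728, so the area is 364.
Along each edge there are gcd(|Δx|,|Δy|)+1 lattice points, so counting each shared vertex once the boundary has gcd(2,13) + gcd(24,25) + gcd(5,4) + gcd(22,2) + gcd(5,14) = 1+1+1+2+1 = 6.
By Pick's theorem A = I + B/2 − 1, so I = 364 − 6/2 + 1 = 362.

362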